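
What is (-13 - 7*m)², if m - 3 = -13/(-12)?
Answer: 249001/144 ≈ 1729.2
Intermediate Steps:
m = 49/12 (m = 3 - 13/(-12) = 3 - 13*(-1/12) = 3 + 13/12 = 49/12 ≈ 4.0833)
(-13 - 7*m)² = (-13 - 7*49/12)² = (-13 - 343/12)² = (-499/12)² = 249001/144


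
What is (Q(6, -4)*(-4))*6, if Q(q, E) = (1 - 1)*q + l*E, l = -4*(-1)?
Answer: 384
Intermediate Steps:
l = 4
Q(q, E) = 4*E (Q(q, E) = (1 - 1)*q + 4*E = 0*q + 4*E = 0 + 4*E = 4*E)
(Q(6, -4)*(-4))*6 = ((4*(-4))*(-4))*6 = -16*(-4)*6 = 64*6 = 384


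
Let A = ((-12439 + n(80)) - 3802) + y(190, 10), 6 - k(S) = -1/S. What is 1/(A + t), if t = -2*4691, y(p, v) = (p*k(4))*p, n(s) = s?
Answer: 1/200082 ≈ 4.9979e-6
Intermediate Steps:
k(S) = 6 + 1/S (k(S) = 6 - (-1)/S = 6 + 1/S)
y(p, v) = 25*p**2/4 (y(p, v) = (p*(6 + 1/4))*p = (p*(25/4))*p = (25*p/4)*p = 25*p**2/4)
t = -9382
A = 209464 (A = ((-12439 + 80) - 3802) + (25/4)*190**2 = (-12359 - 3802) + (25/4)*36100 = -16161 + 225625 = 209464)
1/(A + t) = 1/(209464 - 9382) = 1/200082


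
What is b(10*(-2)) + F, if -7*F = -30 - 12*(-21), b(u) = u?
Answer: -362/7 ≈ -51.714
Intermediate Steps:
F = -222/7 (F = -(-30 - 12*(-21))/7 = -(-30 + 252)/7 = -⅐*222 = -222/7 ≈ -31.714)
b(10*(-2)) + F = 10*(-2) - 222/7 = -20 - 222/7 = -362/7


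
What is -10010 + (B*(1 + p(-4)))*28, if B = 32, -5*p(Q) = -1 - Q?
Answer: -48258/5 ≈ -9651.6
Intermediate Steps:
p(Q) = 1/5 + Q/5 (p(Q) = -(-1 - Q)/5 = 1/5 + Q/5)
-10010 + (B*(1 + p(-4)))*28 = -10010 + (32*(1 + (1/5 + (1/5)*(-4))))*28 = -10010 + (32*(1 + (1/5 - 4/5)))*28 = -10010 + (32*(1 - 3/5))*28 = -10010 + (32*(2/5))*28 = -10010 + (64/5)*28 = -10010 + 1792/5 = -48258/5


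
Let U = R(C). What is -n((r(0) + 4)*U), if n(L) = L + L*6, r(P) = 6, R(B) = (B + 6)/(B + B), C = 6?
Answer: -70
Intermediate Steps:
R(B) = (6 + B)/(2*B) (R(B) = (6 + B)/((2*B)) = (6 + B)*(1/(2*B)) = (6 + B)/(2*B))
U = 1 (U = (½)*(6 + 6)/6 = (½)*(⅙)*12 = 1)
n(L) = 7*L (n(L) = L + 6*L = 7*L)
-n((r(0) + 4)*U) = -7*(6 + 4)*1 = -7*10*1 = -7*10 = -1*70 = -70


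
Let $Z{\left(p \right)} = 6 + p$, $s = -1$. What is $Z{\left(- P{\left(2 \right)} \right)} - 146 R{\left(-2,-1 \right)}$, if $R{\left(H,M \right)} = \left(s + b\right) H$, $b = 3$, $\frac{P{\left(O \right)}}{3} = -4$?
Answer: $602$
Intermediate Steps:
$P{\left(O \right)} = -12$ ($P{\left(O \right)} = 3 \left(-4\right) = -12$)
$R{\left(H,M \right)} = 2 H$ ($R{\left(H,M \right)} = \left(-1 + 3\right) H = 2 H$)
$Z{\left(- P{\left(2 \right)} \right)} - 146 R{\left(-2,-1 \right)} = \left(6 - -12\right) - 146 \cdot 2 \left(-2\right) = \left(6 + 12\right) - -584 = 18 + 584 = 602$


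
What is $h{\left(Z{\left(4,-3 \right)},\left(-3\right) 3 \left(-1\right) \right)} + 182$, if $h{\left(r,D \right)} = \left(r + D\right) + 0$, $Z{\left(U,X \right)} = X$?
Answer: $188$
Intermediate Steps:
$h{\left(r,D \right)} = D + r$ ($h{\left(r,D \right)} = \left(D + r\right) + 0 = D + r$)
$h{\left(Z{\left(4,-3 \right)},\left(-3\right) 3 \left(-1\right) \right)} + 182 = \left(\left(-3\right) 3 \left(-1\right) - 3\right) + 182 = \left(\left(-9\right) \left(-1\right) - 3\right) + 182 = \left(9 - 3\right) + 182 = 6 + 182 = 188$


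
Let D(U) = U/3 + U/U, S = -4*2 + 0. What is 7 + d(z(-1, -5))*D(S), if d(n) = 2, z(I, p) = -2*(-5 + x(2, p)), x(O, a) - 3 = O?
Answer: 11/3 ≈ 3.6667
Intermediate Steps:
x(O, a) = 3 + O
z(I, p) = 0 (z(I, p) = -2*(-5 + (3 + 2)) = -2*(-5 + 5) = -2*0 = 0)
S = -8 (S = -8 + 0 = -8)
D(U) = 1 + U/3 (D(U) = U*(1/3) + 1 = U/3 + 1 = 1 + U/3)
7 + d(z(-1, -5))*D(S) = 7 + 2*(1 + (1/3)*(-8)) = 7 + 2*(1 - 8/3) = 7 + 2*(-5/3) = 7 - 10/3 = 11/3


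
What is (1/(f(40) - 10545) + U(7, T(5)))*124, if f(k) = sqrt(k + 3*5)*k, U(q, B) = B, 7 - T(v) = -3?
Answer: 27554776684/22221805 - 992*sqrt(55)/22221805 ≈ 1240.0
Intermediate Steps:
T(v) = 10 (T(v) = 7 - 1*(-3) = 7 + 3 = 10)
f(k) = k*sqrt(15 + k) (f(k) = sqrt(k + 15)*k = sqrt(15 + k)*k = k*sqrt(15 + k))
(1/(f(40) - 10545) + U(7, T(5)))*124 = (1/(40*sqrt(15 + 40) - 10545) + 10)*124 = (1/(40*sqrt(55) - 10545) + 10)*124 = (1/(-10545 + 40*sqrt(55)) + 10)*124 = (10 + 1/(-10545 + 40*sqrt(55)))*124 = 1240 + 124/(-10545 + 40*sqrt(55))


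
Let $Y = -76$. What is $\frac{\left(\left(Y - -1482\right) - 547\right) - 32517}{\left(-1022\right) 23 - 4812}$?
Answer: $\frac{15829}{14159} \approx 1.1179$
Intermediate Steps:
$\frac{\left(\left(Y - -1482\right) - 547\right) - 32517}{\left(-1022\right) 23 - 4812} = \frac{\left(\left(-76 - -1482\right) - 547\right) - 32517}{\left(-1022\right) 23 - 4812} = \frac{\left(\left(-76 + 1482\right) - 547\right) - 32517}{-23506 - 4812} = \frac{\left(1406 - 547\right) - 32517}{-28318} = \left(859 - 32517\right) \left(- \frac{1}{28318}\right) = \left(-31658\right) \left(- \frac{1}{28318}\right) = \frac{15829}{14159}$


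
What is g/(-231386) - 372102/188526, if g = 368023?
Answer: -25913516245/7270379506 ≈ -3.5643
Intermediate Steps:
g/(-231386) - 372102/188526 = 368023/(-231386) - 372102/188526 = 368023*(-1/231386) - 372102*1/188526 = -368023/231386 - 62017/31421 = -25913516245/7270379506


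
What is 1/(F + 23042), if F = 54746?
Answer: 1/77788 ≈ 1.2855e-5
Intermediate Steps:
1/(F + 23042) = 1/(54746 + 23042) = 1/77788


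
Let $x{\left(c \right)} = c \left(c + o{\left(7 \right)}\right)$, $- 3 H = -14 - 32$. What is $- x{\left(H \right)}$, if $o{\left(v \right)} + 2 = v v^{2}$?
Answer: $- \frac{49174}{9} \approx -5463.8$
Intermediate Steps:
$H = \frac{46}{3}$ ($H = - \frac{-14 - 32}{3} = \left(- \frac{1}{3}\right) \left(-46\right) = \frac{46}{3} \approx 15.333$)
$o{\left(v \right)} = -2 + v^{3}$ ($o{\left(v \right)} = -2 + v v^{2} = -2 + v^{3}$)
$x{\left(c \right)} = c \left(341 + c\right)$ ($x{\left(c \right)} = c \left(c - \left(2 - 7^{3}\right)\right) = c \left(c + \left(-2 + 343\right)\right) = c \left(c + 341\right) = c \left(341 + c\right)$)
$- x{\left(H \right)} = - \frac{46 \left(341 + \frac{46}{3}\right)}{3} = - \frac{46 \cdot 1069}{3 \cdot 3} = \left(-1\right) \frac{49174}{9} = - \frac{49174}{9}$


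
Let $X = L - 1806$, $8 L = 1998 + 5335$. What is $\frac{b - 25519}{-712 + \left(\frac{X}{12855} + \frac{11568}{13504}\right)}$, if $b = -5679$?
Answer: $\frac{135394577904}{3086554363} \approx 43.866$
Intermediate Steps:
$L = \frac{7333}{8}$ ($L = \frac{1998 + 5335}{8} = \frac{1}{8} \cdot 7333 = \frac{7333}{8} \approx 916.63$)
$X = - \frac{7115}{8}$ ($X = \frac{7333}{8} - 1806 = - \frac{7115}{8} \approx -889.38$)
$\frac{b - 25519}{-712 + \left(\frac{X}{12855} + \frac{11568}{13504}\right)} = \frac{-5679 - 25519}{-712 + \left(- \frac{7115}{8 \cdot 12855} + \frac{11568}{13504}\right)} = - \frac{31198}{-712 + \left(\left(- \frac{7115}{8}\right) \frac{1}{12855} + 11568 \cdot \frac{1}{13504}\right)} = - \frac{31198}{-712 + \left(- \frac{1423}{20568} + \frac{723}{844}\right)} = - \frac{31198}{-712 + \frac{3417413}{4339848}} = - \frac{31198}{- \frac{3086554363}{4339848}} = \left(-31198\right) \left(- \frac{4339848}{3086554363}\right) = \frac{135394577904}{3086554363}$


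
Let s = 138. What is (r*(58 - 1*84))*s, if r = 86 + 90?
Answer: -631488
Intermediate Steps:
r = 176
(r*(58 - 1*84))*s = (176*(58 - 1*84))*138 = (176*(58 - 84))*138 = (176*(-26))*138 = -4576*138 = -631488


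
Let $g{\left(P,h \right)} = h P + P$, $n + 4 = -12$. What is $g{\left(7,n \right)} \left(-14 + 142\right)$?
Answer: $-13440$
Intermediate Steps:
$n = -16$ ($n = -4 - 12 = -16$)
$g{\left(P,h \right)} = P + P h$ ($g{\left(P,h \right)} = P h + P = P + P h$)
$g{\left(7,n \right)} \left(-14 + 142\right) = 7 \left(1 - 16\right) \left(-14 + 142\right) = 7 \left(-15\right) 128 = \left(-105\right) 128 = -13440$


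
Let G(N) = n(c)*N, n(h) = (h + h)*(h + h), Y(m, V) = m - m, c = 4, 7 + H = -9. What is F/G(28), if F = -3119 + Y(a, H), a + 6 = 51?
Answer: -3119/1792 ≈ -1.7405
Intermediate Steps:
a = 45 (a = -6 + 51 = 45)
H = -16 (H = -7 - 9 = -16)
Y(m, V) = 0
F = -3119 (F = -3119 + 0 = -3119)
n(h) = 4*h² (n(h) = (2*h)*(2*h) = 4*h²)
G(N) = 64*N (G(N) = (4*4²)*N = (4*16)*N = 64*N)
F/G(28) = -3119/(64*28) = -3119/1792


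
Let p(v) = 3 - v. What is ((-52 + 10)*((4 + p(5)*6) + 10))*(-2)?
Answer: 168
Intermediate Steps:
((-52 + 10)*((4 + p(5)*6) + 10))*(-2) = ((-52 + 10)*((4 + (3 - 1*5)*6) + 10))*(-2) = -42*((4 + (3 - 5)*6) + 10)*(-2) = -42*((4 - 2*6) + 10)*(-2) = -42*((4 - 12) + 10)*(-2) = -42*(-8 + 10)*(-2) = -42*2*(-2) = -84*(-2) = 168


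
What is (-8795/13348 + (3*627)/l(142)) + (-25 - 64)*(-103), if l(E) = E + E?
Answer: 30610182/3337 ≈ 9173.0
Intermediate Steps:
l(E) = 2*E
(-8795/13348 + (3*627)/l(142)) + (-25 - 64)*(-103) = (-8795/13348 + (3*627)/((2*142))) + (-25 - 64)*(-103) = (-8795*1/13348 + 1881/284) - 89*(-103) = (-8795/13348 + 1881*(1/284)) + 9167 = (-8795/13348 + 1881/284) + 9167 = 19903/3337 + 9167 = 30610182/3337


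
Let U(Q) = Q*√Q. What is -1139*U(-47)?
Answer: 53533*I*√47 ≈ 3.67e+5*I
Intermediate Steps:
U(Q) = Q^(3/2)
-1139*U(-47) = -(-53533)*I*√47 = 53533*I*√47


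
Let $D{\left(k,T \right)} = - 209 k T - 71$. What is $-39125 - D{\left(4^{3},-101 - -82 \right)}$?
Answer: $-293198$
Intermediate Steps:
$D{\left(k,T \right)} = -71 - 209 T k$ ($D{\left(k,T \right)} = - 209 T k - 71 = -71 - 209 T k$)
$-39125 - D{\left(4^{3},-101 - -82 \right)} = -39125 - \left(-71 - 209 \left(-101 - -82\right) 4^{3}\right) = -39125 - \left(-71 - 209 \left(-101 + 82\right) 64\right) = -39125 - \left(-71 - \left(-3971\right) 64\right) = -39125 - \left(-71 + 254144\right) = -39125 - 254073 = -293198$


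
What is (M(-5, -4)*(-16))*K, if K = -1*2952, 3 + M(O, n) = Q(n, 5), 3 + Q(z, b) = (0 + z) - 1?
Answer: -519552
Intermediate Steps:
Q(z, b) = -4 + z (Q(z, b) = -3 + ((0 + z) - 1) = -3 + (z - 1) = -3 + (-1 + z) = -4 + z)
M(O, n) = -7 + n (M(O, n) = -3 + (-4 + n) = -7 + n)
K = -2952
(M(-5, -4)*(-16))*K = ((-7 - 4)*(-16))*(-2952) = -11*(-16)*(-2952) = 176*(-2952) = -519552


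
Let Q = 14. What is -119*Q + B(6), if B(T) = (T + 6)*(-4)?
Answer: -1714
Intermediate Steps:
B(T) = -24 - 4*T (B(T) = (6 + T)*(-4) = -24 - 4*T)
-119*Q + B(6) = -119*14 + (-24 - 4*6) = -1666 + (-24 - 24) = -1666 - 48 = -1714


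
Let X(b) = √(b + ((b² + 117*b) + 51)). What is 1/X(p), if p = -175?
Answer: √1114/3342 ≈ 0.0099870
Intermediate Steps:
X(b) = √(51 + b² + 118*b) (X(b) = √(b + (51 + b² + 117*b)) = √(51 + b² + 118*b))
1/X(p) = 1/(√(51 + (-175)² + 118*(-175))) = 1/(√(51 + 30625 - 20650)) = 1/(√10026) = 1/(3*√1114) = √1114/3342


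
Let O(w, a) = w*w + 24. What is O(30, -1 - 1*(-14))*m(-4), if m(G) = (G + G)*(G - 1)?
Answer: 36960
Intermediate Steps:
m(G) = 2*G*(-1 + G) (m(G) = (2*G)*(-1 + G) = 2*G*(-1 + G))
O(w, a) = 24 + w**2 (O(w, a) = w**2 + 24 = 24 + w**2)
O(30, -1 - 1*(-14))*m(-4) = (24 + 30**2)*(2*(-4)*(-1 - 4)) = (24 + 900)*(2*(-4)*(-5)) = 924*40 = 36960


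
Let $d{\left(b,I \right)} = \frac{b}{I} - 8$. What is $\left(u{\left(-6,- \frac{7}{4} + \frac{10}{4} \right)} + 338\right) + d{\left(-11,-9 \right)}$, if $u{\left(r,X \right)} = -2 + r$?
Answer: $\frac{2909}{9} \approx 323.22$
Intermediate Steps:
$d{\left(b,I \right)} = -8 + \frac{b}{I}$ ($d{\left(b,I \right)} = \frac{b}{I} - 8 = -8 + \frac{b}{I}$)
$\left(u{\left(-6,- \frac{7}{4} + \frac{10}{4} \right)} + 338\right) + d{\left(-11,-9 \right)} = \left(\left(-2 - 6\right) + 338\right) - \left(8 + \frac{11}{-9}\right) = \left(-8 + 338\right) - \frac{61}{9} = 330 + \left(-8 + \frac{11}{9}\right) = 330 - \frac{61}{9} = \frac{2909}{9}$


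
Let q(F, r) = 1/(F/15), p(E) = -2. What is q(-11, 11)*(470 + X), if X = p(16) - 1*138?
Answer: -450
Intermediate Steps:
q(F, r) = 15/F (q(F, r) = 1/(F*(1/15)) = 1/(F/15) = 15/F)
X = -140 (X = -2 - 1*138 = -2 - 138 = -140)
q(-11, 11)*(470 + X) = (15/(-11))*(470 - 140) = (15*(-1/11))*330 = -15/11*330 = -450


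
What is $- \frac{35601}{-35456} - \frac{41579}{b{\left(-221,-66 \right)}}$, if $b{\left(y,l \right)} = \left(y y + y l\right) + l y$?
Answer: $\frac{1303115789}{2766028928} \approx 0.47111$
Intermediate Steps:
$b{\left(y,l \right)} = y^{2} + 2 l y$ ($b{\left(y,l \right)} = \left(y^{2} + l y\right) + l y = y^{2} + 2 l y$)
$- \frac{35601}{-35456} - \frac{41579}{b{\left(-221,-66 \right)}} = - \frac{35601}{-35456} - \frac{41579}{\left(-221\right) \left(-221 + 2 \left(-66\right)\right)} = \left(-35601\right) \left(- \frac{1}{35456}\right) - \frac{41579}{\left(-221\right) \left(-221 - 132\right)} = \frac{35601}{35456} - \frac{41579}{\left(-221\right) \left(-353\right)} = \frac{35601}{35456} - \frac{41579}{78013} = \frac{1303115789}{2766028928}$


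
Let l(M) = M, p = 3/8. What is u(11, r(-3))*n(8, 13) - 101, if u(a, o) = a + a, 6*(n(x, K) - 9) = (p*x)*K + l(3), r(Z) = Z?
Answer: 251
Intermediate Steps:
p = 3/8 (p = 3*(⅛) = 3/8 ≈ 0.37500)
n(x, K) = 19/2 + K*x/16 (n(x, K) = 9 + ((3*x/8)*K + 3)/6 = 9 + (3*K*x/8 + 3)/6 = 9 + (3 + 3*K*x/8)/6 = 9 + (½ + K*x/16) = 19/2 + K*x/16)
u(a, o) = 2*a
u(11, r(-3))*n(8, 13) - 101 = (2*11)*(19/2 + (1/16)*13*8) - 101 = 22*(19/2 + 13/2) - 101 = 22*16 - 101 = 352 - 101 = 251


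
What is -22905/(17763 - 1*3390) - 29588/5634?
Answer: -30795283/4498749 ≈ -6.8453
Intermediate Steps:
-22905/(17763 - 1*3390) - 29588/5634 = -22905/(17763 - 3390) - 29588*1/5634 = -22905/14373 - 14794/2817 = -22905*1/14373 - 14794/2817 = -2545/1597 - 14794/2817 = -30795283/4498749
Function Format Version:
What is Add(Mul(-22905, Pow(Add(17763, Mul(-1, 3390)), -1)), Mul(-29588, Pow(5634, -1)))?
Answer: Rational(-30795283, 4498749) ≈ -6.8453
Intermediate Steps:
Add(Mul(-22905, Pow(Add(17763, Mul(-1, 3390)), -1)), Mul(-29588, Pow(5634, -1))) = Add(Mul(-22905, Pow(Add(17763, -3390), -1)), Mul(-29588, Rational(1, 5634))) = Add(Mul(-22905, Pow(14373, -1)), Rational(-14794, 2817)) = Add(Mul(-22905, Rational(1, 14373)), Rational(-14794, 2817)) = Add(Rational(-2545, 1597), Rational(-14794, 2817)) = Rational(-30795283, 4498749)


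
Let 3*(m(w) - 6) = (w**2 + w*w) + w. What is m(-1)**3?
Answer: 6859/27 ≈ 254.04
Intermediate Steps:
m(w) = 6 + w/3 + 2*w**2/3 (m(w) = 6 + ((w**2 + w*w) + w)/3 = 6 + ((w**2 + w**2) + w)/3 = 6 + (2*w**2 + w)/3 = 6 + (w + 2*w**2)/3 = 6 + (w/3 + 2*w**2/3) = 6 + w/3 + 2*w**2/3)
m(-1)**3 = (6 + (1/3)*(-1) + (2/3)*(-1)**2)**3 = (6 - 1/3 + (2/3)*1)**3 = (6 - 1/3 + 2/3)**3 = (19/3)**3 = 6859/27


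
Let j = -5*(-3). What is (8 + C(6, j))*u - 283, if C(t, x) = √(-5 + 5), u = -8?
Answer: -347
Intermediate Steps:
j = 15
C(t, x) = 0 (C(t, x) = √0 = 0)
(8 + C(6, j))*u - 283 = (8 + 0)*(-8) - 283 = 8*(-8) - 283 = -64 - 283 = -347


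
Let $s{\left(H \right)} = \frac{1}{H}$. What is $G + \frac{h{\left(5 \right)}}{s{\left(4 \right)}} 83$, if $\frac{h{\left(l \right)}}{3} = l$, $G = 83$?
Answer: $5063$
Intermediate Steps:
$h{\left(l \right)} = 3 l$
$G + \frac{h{\left(5 \right)}}{s{\left(4 \right)}} 83 = 83 + \frac{3 \cdot 5}{\frac{1}{4}} \cdot 83 = 83 + 15 \frac{1}{\frac{1}{4}} \cdot 83 = 83 + 15 \cdot 4 \cdot 83 = 83 + 60 \cdot 83 = 83 + 4980 = 5063$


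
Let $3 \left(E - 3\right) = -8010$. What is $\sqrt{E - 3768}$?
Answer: $3 i \sqrt{715} \approx 80.219 i$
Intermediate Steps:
$E = -2667$ ($E = 3 + \frac{1}{3} \left(-8010\right) = 3 - 2670 = -2667$)
$\sqrt{E - 3768} = \sqrt{-2667 - 3768} = \sqrt{-6435} = 3 i \sqrt{715}$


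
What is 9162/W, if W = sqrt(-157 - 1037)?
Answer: -1527*I*sqrt(1194)/199 ≈ -265.15*I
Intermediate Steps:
W = I*sqrt(1194) (W = sqrt(-1194) = I*sqrt(1194) ≈ 34.554*I)
9162/W = 9162/((I*sqrt(1194))) = 9162*(-I*sqrt(1194)/1194) = -1527*I*sqrt(1194)/199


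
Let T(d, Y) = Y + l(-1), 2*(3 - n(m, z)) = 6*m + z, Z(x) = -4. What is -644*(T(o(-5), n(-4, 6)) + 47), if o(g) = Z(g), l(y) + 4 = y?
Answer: -34776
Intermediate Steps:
l(y) = -4 + y
n(m, z) = 3 - 3*m - z/2 (n(m, z) = 3 - (6*m + z)/2 = 3 - (z + 6*m)/2 = 3 + (-3*m - z/2) = 3 - 3*m - z/2)
o(g) = -4
T(d, Y) = -5 + Y (T(d, Y) = Y + (-4 - 1) = Y - 5 = -5 + Y)
-644*(T(o(-5), n(-4, 6)) + 47) = -644*((-5 + (3 - 3*(-4) - 1/2*6)) + 47) = -644*((-5 + (3 + 12 - 3)) + 47) = -644*((-5 + 12) + 47) = -644*(7 + 47) = -644*54 = -34776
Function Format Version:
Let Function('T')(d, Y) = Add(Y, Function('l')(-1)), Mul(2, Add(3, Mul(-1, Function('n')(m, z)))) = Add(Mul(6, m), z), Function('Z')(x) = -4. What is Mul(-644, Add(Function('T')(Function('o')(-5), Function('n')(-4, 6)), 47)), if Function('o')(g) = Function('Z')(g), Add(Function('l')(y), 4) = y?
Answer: -34776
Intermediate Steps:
Function('l')(y) = Add(-4, y)
Function('n')(m, z) = Add(3, Mul(-3, m), Mul(Rational(-1, 2), z)) (Function('n')(m, z) = Add(3, Mul(Rational(-1, 2), Add(Mul(6, m), z))) = Add(3, Mul(Rational(-1, 2), Add(z, Mul(6, m)))) = Add(3, Add(Mul(-3, m), Mul(Rational(-1, 2), z))) = Add(3, Mul(-3, m), Mul(Rational(-1, 2), z)))
Function('o')(g) = -4
Function('T')(d, Y) = Add(-5, Y) (Function('T')(d, Y) = Add(Y, Add(-4, -1)) = Add(Y, -5) = Add(-5, Y))
Mul(-644, Add(Function('T')(Function('o')(-5), Function('n')(-4, 6)), 47)) = Mul(-644, Add(Add(-5, Add(3, Mul(-3, -4), Mul(Rational(-1, 2), 6))), 47)) = Mul(-644, Add(Add(-5, Add(3, 12, -3)), 47)) = Mul(-644, Add(Add(-5, 12), 47)) = Mul(-644, Add(7, 47)) = Mul(-644, 54) = -34776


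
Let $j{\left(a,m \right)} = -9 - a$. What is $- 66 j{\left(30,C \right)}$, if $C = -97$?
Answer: $2574$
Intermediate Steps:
$- 66 j{\left(30,C \right)} = - 66 \left(-9 - 30\right) = \left(-66\right) \left(-39\right) = 2574$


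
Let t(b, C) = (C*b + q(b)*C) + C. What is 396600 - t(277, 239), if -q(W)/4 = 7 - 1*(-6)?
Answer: 342586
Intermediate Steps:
q(W) = -52 (q(W) = -4*(7 - 1*(-6)) = -4*(7 + 6) = -4*13 = -52)
t(b, C) = -51*C + C*b (t(b, C) = (C*b - 52*C) + C = (-52*C + C*b) + C = -51*C + C*b)
396600 - t(277, 239) = 396600 - 239*(-51 + 277) = 396600 - 239*226 = 396600 - 1*54014 = 396600 - 54014 = 342586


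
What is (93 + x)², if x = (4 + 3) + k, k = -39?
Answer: 3721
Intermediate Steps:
x = -32 (x = (4 + 3) - 39 = 7 - 39 = -32)
(93 + x)² = (93 - 32)² = 61² = 3721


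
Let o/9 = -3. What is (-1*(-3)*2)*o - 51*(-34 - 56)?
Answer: 4428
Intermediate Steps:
o = -27 (o = 9*(-3) = -27)
(-1*(-3)*2)*o - 51*(-34 - 56) = (-1*(-3)*2)*(-27) - 51*(-34 - 56) = (3*2)*(-27) - 51*(-90) = 6*(-27) + 4590 = -162 + 4590 = 4428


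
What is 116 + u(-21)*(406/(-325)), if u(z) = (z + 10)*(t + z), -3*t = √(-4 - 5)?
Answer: -56086/325 - 4466*I/325 ≈ -172.57 - 13.742*I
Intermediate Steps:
t = -I (t = -√(-4 - 5)/3 = -I ≈ -1.0*I)
u(z) = (10 + z)*(z - I) (u(z) = (z + 10)*(-I + z) = (10 + z)*(z - I))
116 + u(-21)*(406/(-325)) = 116 + ((-21)² - 10*I - 21*(10 - I))*(406/(-325)) = 116 + (441 - 10*I + (-210 + 21*I))*(406*(-1/325)) = 116 + (231 + 11*I)*(-406/325) = 116 + (-93786/325 - 4466*I/325) = -56086/325 - 4466*I/325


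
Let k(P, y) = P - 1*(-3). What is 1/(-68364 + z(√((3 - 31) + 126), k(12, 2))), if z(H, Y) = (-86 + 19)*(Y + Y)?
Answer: -1/70374 ≈ -1.4210e-5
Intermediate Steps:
k(P, y) = 3 + P (k(P, y) = P + 3 = 3 + P)
z(H, Y) = -134*Y
1/(-68364 + z(√((3 - 31) + 126), k(12, 2))) = 1/(-68364 - 134*(3 + 12)) = 1/(-68364 - 134*15) = 1/(-68364 - 2010) = 1/(-70374) = -1/70374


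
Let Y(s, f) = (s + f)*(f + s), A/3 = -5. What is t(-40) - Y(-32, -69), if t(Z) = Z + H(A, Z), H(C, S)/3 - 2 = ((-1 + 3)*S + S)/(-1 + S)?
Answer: -419275/41 ≈ -10226.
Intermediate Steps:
A = -15 (A = 3*(-5) = -15)
H(C, S) = 6 + 9*S/(-1 + S) (H(C, S) = 6 + 3*(((-1 + 3)*S + S)/(-1 + S)) = 6 + 3*((2*S + S)/(-1 + S)) = 6 + 3*((3*S)/(-1 + S)) = 6 + 3*(3*S/(-1 + S)) = 6 + 9*S/(-1 + S))
t(Z) = Z + 3*(-2 + 5*Z)/(-1 + Z)
Y(s, f) = (f + s)**2 (Y(s, f) = (f + s)*(f + s) = (f + s)**2)
t(-40) - Y(-32, -69) = (-6 + (-40)**2 + 14*(-40))/(-1 - 40) - (-69 - 32)**2 = (-6 + 1600 - 560)/(-41) - 1*(-101)**2 = -1/41*1034 - 1*10201 = -1034/41 - 10201 = -419275/41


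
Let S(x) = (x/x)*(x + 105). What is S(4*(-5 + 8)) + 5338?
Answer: 5455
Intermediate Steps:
S(x) = 105 + x (S(x) = 1*(105 + x) = 105 + x)
S(4*(-5 + 8)) + 5338 = (105 + 4*(-5 + 8)) + 5338 = (105 + 4*3) + 5338 = (105 + 12) + 5338 = 117 + 5338 = 5455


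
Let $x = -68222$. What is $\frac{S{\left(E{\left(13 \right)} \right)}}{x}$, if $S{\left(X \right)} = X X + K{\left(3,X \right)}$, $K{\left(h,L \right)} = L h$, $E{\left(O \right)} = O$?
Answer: $- \frac{104}{34111} \approx -0.0030489$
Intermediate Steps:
$S{\left(X \right)} = X^{2} + 3 X$ ($S{\left(X \right)} = X X + X 3 = X^{2} + 3 X$)
$\frac{S{\left(E{\left(13 \right)} \right)}}{x} = \frac{13 \left(3 + 13\right)}{-68222} = 13 \cdot 16 \left(- \frac{1}{68222}\right) = 208 \left(- \frac{1}{68222}\right) = - \frac{104}{34111}$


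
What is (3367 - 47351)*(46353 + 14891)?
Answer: -2693756096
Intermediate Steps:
(3367 - 47351)*(46353 + 14891) = -43984*61244 = -2693756096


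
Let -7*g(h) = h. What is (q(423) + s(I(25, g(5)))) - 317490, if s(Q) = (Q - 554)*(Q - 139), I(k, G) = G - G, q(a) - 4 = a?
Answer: -240057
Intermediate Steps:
g(h) = -h/7
q(a) = 4 + a
I(k, G) = 0
s(Q) = (-554 + Q)*(-139 + Q)
(q(423) + s(I(25, g(5)))) - 317490 = ((4 + 423) + (77006 + 0² - 693*0)) - 317490 = (427 + (77006 + 0 + 0)) - 317490 = (427 + 77006) - 317490 = 77433 - 317490 = -240057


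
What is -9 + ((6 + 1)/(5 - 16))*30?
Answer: -309/11 ≈ -28.091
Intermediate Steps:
-9 + ((6 + 1)/(5 - 16))*30 = -9 + (7/(-11))*30 = -9 + (7*(-1/11))*30 = -9 - 7/11*30 = -9 - 210/11 = -309/11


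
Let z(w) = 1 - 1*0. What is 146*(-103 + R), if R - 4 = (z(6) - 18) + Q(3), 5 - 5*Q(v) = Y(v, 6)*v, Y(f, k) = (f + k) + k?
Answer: -18104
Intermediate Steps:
Y(f, k) = f + 2*k
Q(v) = 1 - v*(12 + v)/5 (Q(v) = 1 - (v + 2*6)*v/5 = 1 - (v + 12)*v/5 = 1 - (12 + v)*v/5 = 1 - v*(12 + v)/5)
z(w) = 1 (z(w) = 1 + 0 = 1)
R = -21 (R = 4 + ((1 - 18) + (1 - 1/5*3*(12 + 3))) = 4 + (-17 + (1 - 1/5*3*15)) = 4 + (-17 + (1 - 9)) = 4 + (-17 - 8) = 4 - 25 = -21)
146*(-103 + R) = 146*(-103 - 21) = 146*(-124) = -18104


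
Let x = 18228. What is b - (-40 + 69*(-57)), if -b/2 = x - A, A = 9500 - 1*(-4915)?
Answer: -3653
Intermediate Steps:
A = 14415 (A = 9500 + 4915 = 14415)
b = -7626 (b = -2*(18228 - 1*14415) = -2*(18228 - 14415) = -2*3813 = -7626)
b - (-40 + 69*(-57)) = -7626 - (-40 + 69*(-57)) = -7626 - (-40 - 3933) = -7626 - 1*(-3973) = -7626 + 3973 = -3653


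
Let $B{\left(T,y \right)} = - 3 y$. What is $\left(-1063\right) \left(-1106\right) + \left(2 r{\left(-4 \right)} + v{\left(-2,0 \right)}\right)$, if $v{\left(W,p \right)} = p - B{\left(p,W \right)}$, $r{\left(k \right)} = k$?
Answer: $1175664$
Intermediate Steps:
$v{\left(W,p \right)} = p + 3 W$ ($v{\left(W,p \right)} = p - - 3 W = p + 3 W$)
$\left(-1063\right) \left(-1106\right) + \left(2 r{\left(-4 \right)} + v{\left(-2,0 \right)}\right) = \left(-1063\right) \left(-1106\right) + \left(2 \left(-4\right) + \left(0 + 3 \left(-2\right)\right)\right) = 1175678 + \left(-8 + \left(0 - 6\right)\right) = 1175678 - 14 = 1175664$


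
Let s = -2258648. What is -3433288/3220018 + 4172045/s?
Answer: -10594324535717/3636443607832 ≈ -2.9134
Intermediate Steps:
-3433288/3220018 + 4172045/s = -3433288/3220018 + 4172045/(-2258648) = -3433288*1/3220018 + 4172045*(-1/2258648) = -1716644/1610009 - 4172045/2258648 = -10594324535717/3636443607832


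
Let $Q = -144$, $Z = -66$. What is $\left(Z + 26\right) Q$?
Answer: $5760$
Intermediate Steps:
$\left(Z + 26\right) Q = \left(-66 + 26\right) \left(-144\right) = \left(-40\right) \left(-144\right) = 5760$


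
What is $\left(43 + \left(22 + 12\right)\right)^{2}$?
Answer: $5929$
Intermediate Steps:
$\left(43 + \left(22 + 12\right)\right)^{2} = \left(43 + 34\right)^{2} = 77^{2} = 5929$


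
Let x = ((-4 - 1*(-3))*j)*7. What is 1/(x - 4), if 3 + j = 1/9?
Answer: 9/146 ≈ 0.061644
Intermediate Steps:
j = -26/9 (j = -3 + 1/9 = -3 + ⅑ = -26/9 ≈ -2.8889)
x = 182/9 (x = ((-4 - 1*(-3))*(-26/9))*7 = ((-4 + 3)*(-26/9))*7 = -1*(-26/9)*7 = (26/9)*7 = 182/9 ≈ 20.222)
1/(x - 4) = 1/(182/9 - 4) = 1/(146/9) = 9/146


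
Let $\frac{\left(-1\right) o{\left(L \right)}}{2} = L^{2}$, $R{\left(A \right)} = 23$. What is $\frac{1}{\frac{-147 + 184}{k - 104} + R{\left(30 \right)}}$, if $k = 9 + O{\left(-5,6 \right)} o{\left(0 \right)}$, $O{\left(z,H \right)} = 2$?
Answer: $\frac{95}{2148} \approx 0.044227$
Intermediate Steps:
$o{\left(L \right)} = - 2 L^{2}$
$k = 9$ ($k = 9 + 2 \left(- 2 \cdot 0^{2}\right) = 9 + 2 \left(\left(-2\right) 0\right) = 9 + 2 \cdot 0 = 9 + 0 = 9$)
$\frac{1}{\frac{-147 + 184}{k - 104} + R{\left(30 \right)}} = \frac{1}{\frac{-147 + 184}{9 - 104} + 23} = \frac{1}{\frac{37}{-95} + 23} = \frac{1}{37 \left(- \frac{1}{95}\right) + 23} = \frac{1}{- \frac{37}{95} + 23} = \frac{1}{\frac{2148}{95}} = \frac{95}{2148}$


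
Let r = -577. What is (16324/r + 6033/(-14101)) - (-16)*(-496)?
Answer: -64803160037/8136277 ≈ -7964.7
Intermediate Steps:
(16324/r + 6033/(-14101)) - (-16)*(-496) = (16324/(-577) + 6033/(-14101)) - (-16)*(-496) = (16324*(-1/577) + 6033*(-1/14101)) - 1*7936 = (-16324/577 - 6033/14101) - 7936 = -233665765/8136277 - 7936 = -64803160037/8136277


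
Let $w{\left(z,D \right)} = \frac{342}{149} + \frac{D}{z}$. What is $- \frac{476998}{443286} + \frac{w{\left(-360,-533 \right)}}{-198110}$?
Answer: $- \frac{281609247743099}{261701780590800} \approx -1.0761$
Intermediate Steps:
$w{\left(z,D \right)} = \frac{342}{149} + \frac{D}{z}$ ($w{\left(z,D \right)} = 342 \cdot \frac{1}{149} + \frac{D}{z} = \frac{342}{149} + \frac{D}{z}$)
$- \frac{476998}{443286} + \frac{w{\left(-360,-533 \right)}}{-198110} = - \frac{476998}{443286} + \frac{\frac{342}{149} - \frac{533}{-360}}{-198110} = \left(-476998\right) \frac{1}{443286} + \left(\frac{342}{149} - - \frac{533}{360}\right) \left(- \frac{1}{198110}\right) = - \frac{238499}{221643} + \left(\frac{342}{149} + \frac{533}{360}\right) \left(- \frac{1}{198110}\right) = - \frac{238499}{221643} + \frac{202537}{53640} \left(- \frac{1}{198110}\right) = - \frac{238499}{221643} - \frac{202537}{10626620400} = - \frac{281609247743099}{261701780590800}$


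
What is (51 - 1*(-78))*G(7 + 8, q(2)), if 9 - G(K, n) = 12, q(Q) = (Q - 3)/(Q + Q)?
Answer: -387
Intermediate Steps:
q(Q) = (-3 + Q)/(2*Q) (q(Q) = (-3 + Q)/((2*Q)) = (-3 + Q)*(1/(2*Q)) = (-3 + Q)/(2*Q))
G(K, n) = -3 (G(K, n) = 9 - 1*12 = 9 - 12 = -3)
(51 - 1*(-78))*G(7 + 8, q(2)) = (51 - 1*(-78))*(-3) = (51 + 78)*(-3) = 129*(-3) = -387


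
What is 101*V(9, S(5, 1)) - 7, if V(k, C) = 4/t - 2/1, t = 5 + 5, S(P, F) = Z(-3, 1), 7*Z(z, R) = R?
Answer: -843/5 ≈ -168.60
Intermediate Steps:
Z(z, R) = R/7
S(P, F) = ⅐ (S(P, F) = (⅐)*1 = ⅐)
t = 10
V(k, C) = -8/5 (V(k, C) = 4/10 - 2/1 = 4*(⅒) - 2*1 = ⅖ - 2 = -8/5)
101*V(9, S(5, 1)) - 7 = 101*(-8/5) - 7 = -808/5 - 7 = -843/5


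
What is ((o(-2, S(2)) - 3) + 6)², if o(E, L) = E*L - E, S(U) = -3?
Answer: 121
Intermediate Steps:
o(E, L) = -E + E*L
((o(-2, S(2)) - 3) + 6)² = ((-2*(-1 - 3) - 3) + 6)² = ((-2*(-4) - 3) + 6)² = ((8 - 3) + 6)² = (5 + 6)² = 11² = 121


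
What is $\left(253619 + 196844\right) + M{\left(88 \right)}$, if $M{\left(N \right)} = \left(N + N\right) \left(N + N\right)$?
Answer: $481439$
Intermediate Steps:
$M{\left(N \right)} = 4 N^{2}$ ($M{\left(N \right)} = 2 N 2 N = 4 N^{2}$)
$\left(253619 + 196844\right) + M{\left(88 \right)} = \left(253619 + 196844\right) + 4 \cdot 88^{2} = 450463 + 4 \cdot 7744 = 450463 + 30976 = 481439$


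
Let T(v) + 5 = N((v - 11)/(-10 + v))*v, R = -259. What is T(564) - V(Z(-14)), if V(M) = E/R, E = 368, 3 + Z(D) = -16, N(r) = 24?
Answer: 3504897/259 ≈ 13532.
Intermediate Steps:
Z(D) = -19 (Z(D) = -3 - 16 = -19)
V(M) = -368/259 (V(M) = 368/(-259) = 368*(-1/259) = -368/259)
T(v) = -5 + 24*v
T(564) - V(Z(-14)) = (-5 + 24*564) - 1*(-368/259) = (-5 + 13536) + 368/259 = 13531 + 368/259 = 3504897/259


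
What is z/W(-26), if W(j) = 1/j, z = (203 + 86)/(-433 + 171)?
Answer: 3757/131 ≈ 28.679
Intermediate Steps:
z = -289/262 (z = 289/(-262) = 289*(-1/262) = -289/262 ≈ -1.1031)
z/W(-26) = -289/(262*(1/(-26))) = -289/(262*(-1/26)) = -289/262*(-26) = 3757/131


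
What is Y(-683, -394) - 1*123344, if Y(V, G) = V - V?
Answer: -123344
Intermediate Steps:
Y(V, G) = 0
Y(-683, -394) - 1*123344 = 0 - 1*123344 = 0 - 123344 = -123344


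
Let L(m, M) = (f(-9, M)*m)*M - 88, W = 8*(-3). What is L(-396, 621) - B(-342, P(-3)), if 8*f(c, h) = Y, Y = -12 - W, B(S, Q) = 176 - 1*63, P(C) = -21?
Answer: -369075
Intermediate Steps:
W = -24
B(S, Q) = 113 (B(S, Q) = 176 - 63 = 113)
Y = 12 (Y = -12 - 1*(-24) = -12 + 24 = 12)
f(c, h) = 3/2 (f(c, h) = (⅛)*12 = 3/2)
L(m, M) = -88 + 3*M*m/2 (L(m, M) = (3*m/2)*M - 88 = 3*M*m/2 - 88 = -88 + 3*M*m/2)
L(-396, 621) - B(-342, P(-3)) = (-88 + (3/2)*621*(-396)) - 1*113 = (-88 - 368874) - 113 = -368962 - 113 = -369075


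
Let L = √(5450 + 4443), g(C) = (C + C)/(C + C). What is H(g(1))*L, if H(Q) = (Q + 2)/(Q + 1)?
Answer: 3*√9893/2 ≈ 149.20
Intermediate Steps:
g(C) = 1 (g(C) = (2*C)/((2*C)) = (2*C)*(1/(2*C)) = 1)
H(Q) = (2 + Q)/(1 + Q)
L = √9893 ≈ 99.464
H(g(1))*L = ((2 + 1)/(1 + 1))*√9893 = (3/2)*√9893 = ((½)*3)*√9893 = 3*√9893/2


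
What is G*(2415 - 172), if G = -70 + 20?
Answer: -112150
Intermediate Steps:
G = -50
G*(2415 - 172) = -50*(2415 - 172) = -50*2243 = -112150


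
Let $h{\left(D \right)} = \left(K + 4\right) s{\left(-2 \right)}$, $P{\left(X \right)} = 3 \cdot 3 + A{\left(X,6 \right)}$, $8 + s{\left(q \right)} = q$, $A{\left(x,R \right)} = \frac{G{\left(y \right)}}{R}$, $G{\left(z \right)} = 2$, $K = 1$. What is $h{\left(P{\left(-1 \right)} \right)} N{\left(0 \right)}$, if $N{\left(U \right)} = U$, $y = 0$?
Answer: $0$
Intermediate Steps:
$A{\left(x,R \right)} = \frac{2}{R}$
$s{\left(q \right)} = -8 + q$
$P{\left(X \right)} = \frac{28}{3}$ ($P{\left(X \right)} = 3 \cdot 3 + \frac{2}{6} = 9 + 2 \cdot \frac{1}{6} = 9 + \frac{1}{3} = \frac{28}{3}$)
$h{\left(D \right)} = -50$ ($h{\left(D \right)} = \left(1 + 4\right) \left(-8 - 2\right) = 5 \left(-10\right) = -50$)
$h{\left(P{\left(-1 \right)} \right)} N{\left(0 \right)} = \left(-50\right) 0 = 0$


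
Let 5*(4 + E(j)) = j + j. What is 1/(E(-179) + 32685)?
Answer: 5/163047 ≈ 3.0666e-5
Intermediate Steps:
E(j) = -4 + 2*j/5 (E(j) = -4 + (j + j)/5 = -4 + (2*j)/5 = -4 + 2*j/5)
1/(E(-179) + 32685) = 1/((-4 + (2/5)*(-179)) + 32685) = 1/((-4 - 358/5) + 32685) = 1/(-378/5 + 32685) = 1/(163047/5) = 5/163047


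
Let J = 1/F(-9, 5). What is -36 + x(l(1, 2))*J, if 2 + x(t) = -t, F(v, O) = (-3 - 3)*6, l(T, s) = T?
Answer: -431/12 ≈ -35.917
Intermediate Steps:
F(v, O) = -36 (F(v, O) = -6*6 = -36)
x(t) = -2 - t
J = -1/36 (J = 1/(-36) = -1/36 ≈ -0.027778)
-36 + x(l(1, 2))*J = -36 + (-2 - 1*1)*(-1/36) = -36 + (-2 - 1)*(-1/36) = -36 - 3*(-1/36) = -36 + 1/12 = -431/12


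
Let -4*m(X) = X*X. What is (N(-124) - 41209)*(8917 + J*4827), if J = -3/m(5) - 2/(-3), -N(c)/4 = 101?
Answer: -15034735287/25 ≈ -6.0139e+8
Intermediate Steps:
m(X) = -X²/4 (m(X) = -X*X/4 = -X²/4)
N(c) = -404 (N(c) = -4*101 = -404)
J = 86/75 (J = -3/((-¼*5²)) - 2/(-3) = -3/((-¼*25)) - 2*(-⅓) = -3/(-25/4) + ⅔ = -3*(-4/25) + ⅔ = 12/25 + ⅔ = 86/75 ≈ 1.1467)
(N(-124) - 41209)*(8917 + J*4827) = (-404 - 41209)*(8917 + (86/75)*4827) = -41613*(8917 + 138374/25) = -41613*361299/25 = -15034735287/25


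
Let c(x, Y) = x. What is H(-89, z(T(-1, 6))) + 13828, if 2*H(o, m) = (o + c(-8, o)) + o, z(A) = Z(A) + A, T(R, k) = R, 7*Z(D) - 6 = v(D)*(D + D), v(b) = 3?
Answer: 13735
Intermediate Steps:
Z(D) = 6/7 + 6*D/7 (Z(D) = 6/7 + (3*(D + D))/7 = 6/7 + (3*(2*D))/7 = 6/7 + (6*D)/7 = 6/7 + 6*D/7)
z(A) = 6/7 + 13*A/7 (z(A) = (6/7 + 6*A/7) + A = 6/7 + 13*A/7)
H(o, m) = -4 + o (H(o, m) = ((o - 8) + o)/2 = ((-8 + o) + o)/2 = (-8 + 2*o)/2 = -4 + o)
H(-89, z(T(-1, 6))) + 13828 = (-4 - 89) + 13828 = -93 + 13828 = 13735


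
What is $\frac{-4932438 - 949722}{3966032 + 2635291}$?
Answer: $- \frac{1960720}{2200441} \approx -0.89106$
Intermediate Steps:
$\frac{-4932438 - 949722}{3966032 + 2635291} = - \frac{5882160}{6601323} = \left(-5882160\right) \frac{1}{6601323} = - \frac{1960720}{2200441}$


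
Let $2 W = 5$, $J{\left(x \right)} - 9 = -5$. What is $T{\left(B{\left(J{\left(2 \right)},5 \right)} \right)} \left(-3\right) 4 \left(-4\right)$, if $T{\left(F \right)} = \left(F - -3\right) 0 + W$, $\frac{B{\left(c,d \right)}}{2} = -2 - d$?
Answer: $120$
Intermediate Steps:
$J{\left(x \right)} = 4$ ($J{\left(x \right)} = 9 - 5 = 4$)
$W = \frac{5}{2}$ ($W = \frac{1}{2} \cdot 5 = \frac{5}{2} \approx 2.5$)
$B{\left(c,d \right)} = -4 - 2 d$ ($B{\left(c,d \right)} = 2 \left(-2 - d\right) = -4 - 2 d$)
$T{\left(F \right)} = \frac{5}{2}$ ($T{\left(F \right)} = \left(F - -3\right) 0 + \frac{5}{2} = \left(F + 3\right) 0 + \frac{5}{2} = \left(3 + F\right) 0 + \frac{5}{2} = 0 + \frac{5}{2} = \frac{5}{2}$)
$T{\left(B{\left(J{\left(2 \right)},5 \right)} \right)} \left(-3\right) 4 \left(-4\right) = \frac{5 \left(-3\right) 4 \left(-4\right)}{2} = \frac{5 \left(\left(-12\right) \left(-4\right)\right)}{2} = \frac{5}{2} \cdot 48 = 120$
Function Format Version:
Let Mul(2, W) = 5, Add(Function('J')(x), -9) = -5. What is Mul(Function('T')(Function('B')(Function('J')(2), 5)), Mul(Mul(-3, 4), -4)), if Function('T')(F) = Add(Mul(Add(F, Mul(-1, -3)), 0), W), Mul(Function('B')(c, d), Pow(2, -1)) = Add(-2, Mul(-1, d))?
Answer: 120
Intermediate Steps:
Function('J')(x) = 4 (Function('J')(x) = Add(9, -5) = 4)
W = Rational(5, 2) (W = Mul(Rational(1, 2), 5) = Rational(5, 2) ≈ 2.5000)
Function('B')(c, d) = Add(-4, Mul(-2, d)) (Function('B')(c, d) = Mul(2, Add(-2, Mul(-1, d))) = Add(-4, Mul(-2, d)))
Function('T')(F) = Rational(5, 2) (Function('T')(F) = Add(Mul(Add(F, Mul(-1, -3)), 0), Rational(5, 2)) = Add(Mul(Add(F, 3), 0), Rational(5, 2)) = Add(Mul(Add(3, F), 0), Rational(5, 2)) = Add(0, Rational(5, 2)) = Rational(5, 2))
Mul(Function('T')(Function('B')(Function('J')(2), 5)), Mul(Mul(-3, 4), -4)) = Mul(Rational(5, 2), Mul(Mul(-3, 4), -4)) = Mul(Rational(5, 2), Mul(-12, -4)) = Mul(Rational(5, 2), 48) = 120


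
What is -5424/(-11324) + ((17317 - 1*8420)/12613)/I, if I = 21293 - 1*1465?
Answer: 339147992191/708006386684 ≈ 0.47902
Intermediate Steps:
I = 19828 (I = 21293 - 1465 = 19828)
-5424/(-11324) + ((17317 - 1*8420)/12613)/I = -5424/(-11324) + ((17317 - 1*8420)/12613)/19828 = -5424*(-1/11324) + ((17317 - 8420)*(1/12613))*(1/19828) = 1356/2831 + (8897*(1/12613))*(1/19828) = 1356/2831 + (8897/12613)*(1/19828) = 1356/2831 + 8897/250090564 = 339147992191/708006386684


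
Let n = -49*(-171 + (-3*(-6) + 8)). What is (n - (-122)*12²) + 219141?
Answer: 243814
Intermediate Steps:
n = 7105 (n = -49*(-171 + (18 + 8)) = -49*(-171 + 26) = -49*(-145) = 7105)
(n - (-122)*12²) + 219141 = (7105 - (-122)*12²) + 219141 = (7105 - (-122)*144) + 219141 = (7105 - 1*(-17568)) + 219141 = (7105 + 17568) + 219141 = 24673 + 219141 = 243814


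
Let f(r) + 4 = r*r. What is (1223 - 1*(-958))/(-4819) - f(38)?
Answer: -6941541/4819 ≈ -1440.5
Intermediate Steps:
f(r) = -4 + r**2 (f(r) = -4 + r*r = -4 + r**2)
(1223 - 1*(-958))/(-4819) - f(38) = (1223 - 1*(-958))/(-4819) - (-4 + 38**2) = (1223 + 958)*(-1/4819) - (-4 + 1444) = 2181*(-1/4819) - 1*1440 = -2181/4819 - 1440 = -6941541/4819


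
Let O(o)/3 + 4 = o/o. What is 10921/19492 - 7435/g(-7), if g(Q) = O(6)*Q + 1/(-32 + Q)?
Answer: -1406293951/11968088 ≈ -117.50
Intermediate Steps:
O(o) = -9 (O(o) = -12 + 3*(o/o) = -12 + 3*1 = -12 + 3 = -9)
g(Q) = 1/(-32 + Q) - 9*Q (g(Q) = -9*Q + 1/(-32 + Q) = 1/(-32 + Q) - 9*Q)
10921/19492 - 7435/g(-7) = 10921/19492 - 7435*(-32 - 7)/(1 - 9*(-7)**2 + 288*(-7)) = 10921*(1/19492) - 7435*(-39/(1 - 9*49 - 2016)) = 10921/19492 - 7435*(-39/(1 - 441 - 2016)) = 10921/19492 - 7435/((-1/39*(-2456))) = 10921/19492 - 7435/2456/39 = 10921/19492 - 7435*39/2456 = 10921/19492 - 289965/2456 = -1406293951/11968088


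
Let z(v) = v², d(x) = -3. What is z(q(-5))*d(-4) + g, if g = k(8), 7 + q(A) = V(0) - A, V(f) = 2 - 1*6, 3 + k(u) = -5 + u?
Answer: -108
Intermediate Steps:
k(u) = -8 + u (k(u) = -3 + (-5 + u) = -8 + u)
V(f) = -4 (V(f) = 2 - 6 = -4)
q(A) = -11 - A (q(A) = -7 + (-4 - A) = -11 - A)
g = 0 (g = -8 + 8 = 0)
z(q(-5))*d(-4) + g = (-11 - 1*(-5))²*(-3) + 0 = (-11 + 5)²*(-3) + 0 = (-6)²*(-3) + 0 = 36*(-3) + 0 = -108 + 0 = -108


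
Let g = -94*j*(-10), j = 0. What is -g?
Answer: 0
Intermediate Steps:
g = 0 (g = -94*0*(-10) = 0*(-10) = 0)
-g = -1*0 = 0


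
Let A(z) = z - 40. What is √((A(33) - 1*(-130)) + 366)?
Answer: √489 ≈ 22.113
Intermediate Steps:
A(z) = -40 + z
√((A(33) - 1*(-130)) + 366) = √(((-40 + 33) - 1*(-130)) + 366) = √((-7 + 130) + 366) = √(123 + 366) = √489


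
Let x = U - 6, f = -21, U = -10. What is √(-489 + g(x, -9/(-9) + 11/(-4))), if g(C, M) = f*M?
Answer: 3*I*√201/2 ≈ 21.266*I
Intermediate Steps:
x = -16 (x = -10 - 6 = -16)
g(C, M) = -21*M
√(-489 + g(x, -9/(-9) + 11/(-4))) = √(-489 - 21*(-9/(-9) + 11/(-4))) = √(-489 - 21*(-9*(-⅑) + 11*(-¼))) = √(-489 - 21*(1 - 11/4)) = √(-489 - 21*(-7/4)) = √(-489 + 147/4) = √(-1809/4) = 3*I*√201/2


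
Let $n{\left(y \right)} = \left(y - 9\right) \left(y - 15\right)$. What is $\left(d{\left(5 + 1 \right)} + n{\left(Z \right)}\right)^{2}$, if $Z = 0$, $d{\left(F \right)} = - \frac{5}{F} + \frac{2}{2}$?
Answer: $\frac{657721}{36} \approx 18270.0$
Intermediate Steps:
$d{\left(F \right)} = 1 - \frac{5}{F}$ ($d{\left(F \right)} = - \frac{5}{F} + 2 \cdot \frac{1}{2} = - \frac{5}{F} + 1 = 1 - \frac{5}{F}$)
$n{\left(y \right)} = \left(-15 + y\right) \left(-9 + y\right)$ ($n{\left(y \right)} = \left(-9 + y\right) \left(y - 15\right) = \left(-9 + y\right) \left(-15 + y\right) = \left(-15 + y\right) \left(-9 + y\right)$)
$\left(d{\left(5 + 1 \right)} + n{\left(Z \right)}\right)^{2} = \left(\frac{-5 + \left(5 + 1\right)}{5 + 1} + \left(135 + 0^{2} - 0\right)\right)^{2} = \left(\frac{-5 + 6}{6} + \left(135 + 0 + 0\right)\right)^{2} = \left(\frac{1}{6} \cdot 1 + 135\right)^{2} = \left(\frac{1}{6} + 135\right)^{2} = \left(\frac{811}{6}\right)^{2} = \frac{657721}{36}$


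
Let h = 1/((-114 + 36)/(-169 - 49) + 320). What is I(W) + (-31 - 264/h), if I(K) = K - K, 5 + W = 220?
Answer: -9221995/109 ≈ -84606.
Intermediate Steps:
W = 215 (W = -5 + 220 = 215)
I(K) = 0
h = 109/34919 (h = 1/(-78/(-218) + 320) = 1/(-78*(-1/218) + 320) = 1/(39/109 + 320) = 1/(34919/109) = 109/34919 ≈ 0.0031215)
I(W) + (-31 - 264/h) = 0 + (-31 - 264/(109/34919)) = 0 + (-31 + (34919/109)*(-264)) = 0 + (-31 - 9218616/109) = 0 - 9221995/109 = -9221995/109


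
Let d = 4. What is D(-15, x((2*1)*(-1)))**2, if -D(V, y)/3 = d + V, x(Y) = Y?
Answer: 1089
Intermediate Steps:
D(V, y) = -12 - 3*V (D(V, y) = -3*(4 + V) = -12 - 3*V)
D(-15, x((2*1)*(-1)))**2 = (-12 - 3*(-15))**2 = (-12 + 45)**2 = 33**2 = 1089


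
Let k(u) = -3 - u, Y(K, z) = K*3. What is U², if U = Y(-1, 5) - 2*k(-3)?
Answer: 9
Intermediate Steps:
Y(K, z) = 3*K
U = -3 (U = 3*(-1) - 2*(-3 - 1*(-3)) = -3 - 2*(-3 + 3) = -3 - 2*0 = -3 + 0 = -3)
U² = (-3)² = 9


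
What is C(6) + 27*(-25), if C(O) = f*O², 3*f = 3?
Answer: -639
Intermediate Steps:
f = 1 (f = (⅓)*3 = 1)
C(O) = O² (C(O) = 1*O² = O²)
C(6) + 27*(-25) = 6² + 27*(-25) = 36 - 675 = -639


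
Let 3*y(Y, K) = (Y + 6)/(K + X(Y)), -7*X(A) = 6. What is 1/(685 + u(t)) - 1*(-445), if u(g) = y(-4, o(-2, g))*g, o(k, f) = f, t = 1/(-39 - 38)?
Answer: 61270916/137687 ≈ 445.00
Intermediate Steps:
t = -1/77 (t = 1/(-77) = -1/77 ≈ -0.012987)
X(A) = -6/7 (X(A) = -1/7*6 = -6/7)
y(Y, K) = (6 + Y)/(3*(-6/7 + K)) (y(Y, K) = ((Y + 6)/(K - 6/7))/3 = ((6 + Y)/(-6/7 + K))/3 = (6 + Y)/(3*(-6/7 + K)))
u(g) = 14*g/(3*(-6 + 7*g)) (u(g) = (7*(6 - 4)/(3*(-6 + 7*g)))*g = ((7/3)*2/(-6 + 7*g))*g = (14/(3*(-6 + 7*g)))*g = 14*g/(3*(-6 + 7*g)))
1/(685 + u(t)) - 1*(-445) = 1/(685 + (14/3)*(-1/77)/(-6 + 7*(-1/77))) - 1*(-445) = 1/(685 + (14/3)*(-1/77)/(-6 - 1/11)) + 445 = 1/(685 + (14/3)*(-1/77)/(-67/11)) + 445 = 1/(685 + (14/3)*(-1/77)*(-11/67)) + 445 = 1/(685 + 2/201) + 445 = 1/(137687/201) + 445 = 201/137687 + 445 = 61270916/137687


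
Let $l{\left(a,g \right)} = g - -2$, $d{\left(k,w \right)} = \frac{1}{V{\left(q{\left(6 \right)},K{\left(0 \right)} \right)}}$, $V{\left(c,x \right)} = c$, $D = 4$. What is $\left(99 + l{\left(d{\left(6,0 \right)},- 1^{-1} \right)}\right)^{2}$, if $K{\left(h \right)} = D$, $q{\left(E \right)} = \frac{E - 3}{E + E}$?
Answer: $10000$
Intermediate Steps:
$q{\left(E \right)} = \frac{-3 + E}{2 E}$
$K{\left(h \right)} = 4$
$d{\left(k,w \right)} = 4$ ($d{\left(k,w \right)} = \frac{1}{\frac{1}{2} \cdot \frac{1}{6} \left(-3 + 6\right)} = \frac{1}{\frac{1}{2} \cdot \frac{1}{6} \cdot 3} = \frac{1}{\frac{1}{4}} = 4$)
$l{\left(a,g \right)} = 2 + g$ ($l{\left(a,g \right)} = g + 2 = 2 + g$)
$\left(99 + l{\left(d{\left(6,0 \right)},- 1^{-1} \right)}\right)^{2} = \left(99 + \left(2 - 1^{-1}\right)\right)^{2} = \left(99 + \left(2 - 1\right)\right)^{2} = \left(99 + 1\right)^{2} = 100^{2} = 10000$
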